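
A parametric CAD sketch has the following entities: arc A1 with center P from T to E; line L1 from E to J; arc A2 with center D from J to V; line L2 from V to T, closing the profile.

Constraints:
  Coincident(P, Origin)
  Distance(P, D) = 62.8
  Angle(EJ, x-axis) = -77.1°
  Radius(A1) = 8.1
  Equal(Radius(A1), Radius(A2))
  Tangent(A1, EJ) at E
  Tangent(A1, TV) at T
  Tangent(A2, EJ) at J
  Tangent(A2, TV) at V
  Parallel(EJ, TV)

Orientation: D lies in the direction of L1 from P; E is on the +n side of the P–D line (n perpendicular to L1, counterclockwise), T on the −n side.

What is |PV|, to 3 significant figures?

63.3

Tangency of A1 to both parallel lines with radius 8.1 puts E and T at P ± 8.1·n: E = (7.90, 1.81), T = (-7.90, -1.81). Equal radii place J and V the same way about D: J = D + 8.1·n = (21.9, -59.4), V = D − 8.1·n = (6.12, -63.0). Then |PV| = |V − P| = 63.3.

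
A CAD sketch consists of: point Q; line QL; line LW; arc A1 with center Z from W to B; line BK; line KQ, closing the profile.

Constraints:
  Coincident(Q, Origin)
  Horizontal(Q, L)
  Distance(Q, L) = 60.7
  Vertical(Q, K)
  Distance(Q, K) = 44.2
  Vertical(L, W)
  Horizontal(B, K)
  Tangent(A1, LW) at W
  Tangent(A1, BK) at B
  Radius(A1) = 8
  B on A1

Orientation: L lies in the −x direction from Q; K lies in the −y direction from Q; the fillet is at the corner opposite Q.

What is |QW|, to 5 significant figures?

70.675

Q is at the origin; QL is horizontal with |QL| = 60.7 and L on the −x side, so L = (-60.700, 0.0000). Q and K share the same x with |QK| = 44.2 and K on the −y side, so K = (0.0000, -44.200). The virtual corner opposite Q is at (-60.700, -44.200). The tangent condition forces ZW to be normal to LW and A1 meets BK tangentially, so ZB is at right angles to BK, with radius 8.0, so the center Z sits 8.0 in from both sides at Z = (-52.700, -36.200). That places the tangent points at W = (-60.700, -36.200) on LW and B = (-52.700, -44.200) on BK. Then |QW| = |W − Q| = 70.675.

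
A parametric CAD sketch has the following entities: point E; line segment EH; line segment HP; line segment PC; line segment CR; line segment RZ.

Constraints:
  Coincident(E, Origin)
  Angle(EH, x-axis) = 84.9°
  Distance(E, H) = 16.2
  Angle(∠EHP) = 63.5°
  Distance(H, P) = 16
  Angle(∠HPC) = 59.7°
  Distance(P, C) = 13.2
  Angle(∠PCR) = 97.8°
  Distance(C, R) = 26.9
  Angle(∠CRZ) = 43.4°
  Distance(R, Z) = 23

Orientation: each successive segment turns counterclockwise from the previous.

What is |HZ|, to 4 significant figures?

9.281

∠PCR = 97.8° gives CR at 43.90° from the x-axis; with |CR| = 26.9, R = (16.29, 20.77). ∠CRZ = 43.4° gives RZ at -179.5° from the x-axis; with |RZ| = 23.0, Z = (-6.714, 20.57). Then |HZ| = |Z − H| = 9.281.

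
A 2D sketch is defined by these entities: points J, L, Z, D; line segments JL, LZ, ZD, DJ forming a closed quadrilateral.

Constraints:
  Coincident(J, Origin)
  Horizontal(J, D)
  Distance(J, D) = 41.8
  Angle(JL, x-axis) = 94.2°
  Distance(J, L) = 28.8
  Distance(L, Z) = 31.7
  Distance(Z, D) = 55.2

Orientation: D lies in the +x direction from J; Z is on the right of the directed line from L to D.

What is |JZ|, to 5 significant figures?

13.423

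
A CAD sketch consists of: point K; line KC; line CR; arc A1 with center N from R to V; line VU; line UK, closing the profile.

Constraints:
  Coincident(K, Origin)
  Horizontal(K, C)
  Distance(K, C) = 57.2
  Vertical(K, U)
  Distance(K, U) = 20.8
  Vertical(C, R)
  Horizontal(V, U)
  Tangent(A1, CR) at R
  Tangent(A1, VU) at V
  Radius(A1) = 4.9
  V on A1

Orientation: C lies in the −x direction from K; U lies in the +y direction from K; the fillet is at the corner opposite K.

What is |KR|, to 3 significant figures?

59.4

The virtual corner opposite K is at (-57.2, 20.8). Since A1 is tangent to CR there, NR ⟂ CR and A1 meets VU tangentially, so NV is at right angles to VU, with radius 4.9, so the center N sits 4.9 in from both sides at N = (-52.3, 15.9). That places the tangent points at R = (-57.2, 15.9) on CR and V = (-52.3, 20.8) on VU. Then |KR| = |R − K| = 59.4.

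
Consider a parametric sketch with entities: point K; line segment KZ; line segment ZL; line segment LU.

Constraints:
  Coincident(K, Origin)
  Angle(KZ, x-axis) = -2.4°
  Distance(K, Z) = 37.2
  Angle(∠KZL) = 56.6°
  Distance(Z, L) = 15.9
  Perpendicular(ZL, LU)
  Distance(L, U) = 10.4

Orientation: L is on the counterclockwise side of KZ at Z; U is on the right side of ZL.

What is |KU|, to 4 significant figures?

41.71

K is at the origin; KZ runs at -2.4° with length 37.2, so Z = 37.2·(cos -2.4°, sin -2.4°) = (37.17, -1.558). ∠KZL = 56.6°, so ZL runs at -2.4° + (180° − 56.6°) = 121.0° from the x-axis; with |ZL| = 15.9, L = Z + 15.9·(cos 121.0°, sin 121.0°) = (28.98, 12.07). ZL is perpendicular to LU; with |LU| = 10.4 on the right of ZL, U = L + 10.4·(0.8572, 0.5150) = (37.89, 17.43). Then |KU| = |U − K| = 41.71.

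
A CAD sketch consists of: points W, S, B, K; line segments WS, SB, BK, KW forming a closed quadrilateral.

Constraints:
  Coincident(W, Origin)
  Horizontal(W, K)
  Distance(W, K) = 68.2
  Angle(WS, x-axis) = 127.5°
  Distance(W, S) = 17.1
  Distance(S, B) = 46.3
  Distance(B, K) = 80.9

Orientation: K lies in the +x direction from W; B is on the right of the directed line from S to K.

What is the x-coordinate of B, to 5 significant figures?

-5.8798

W is at the origin; W and K share the same y with |WK| = 68.2 and K in +x, so K = (68.2, 0). WS runs at 127.5° with |WS| = 17.1, so S = (-10.410, 13.566). B is determined by |SB| = 46.3 and |BK| = 80.9 together: it lies at the intersection of circle(S, 46.3) and circle(K, 80.9). With |SK| = 79.772, the foot of the radical line on SK is 12.300 from S and the perpendicular offset is √(46.3² − 12.300²) = 44.636. Taking the right-of-SK solution: B = (-5.8798, -32.512).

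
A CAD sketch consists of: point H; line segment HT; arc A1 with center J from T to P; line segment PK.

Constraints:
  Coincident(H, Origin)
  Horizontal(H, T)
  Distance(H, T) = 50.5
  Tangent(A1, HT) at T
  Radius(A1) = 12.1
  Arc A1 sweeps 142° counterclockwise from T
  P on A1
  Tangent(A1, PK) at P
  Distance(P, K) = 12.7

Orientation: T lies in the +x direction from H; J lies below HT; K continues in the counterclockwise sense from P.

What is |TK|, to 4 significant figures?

29.56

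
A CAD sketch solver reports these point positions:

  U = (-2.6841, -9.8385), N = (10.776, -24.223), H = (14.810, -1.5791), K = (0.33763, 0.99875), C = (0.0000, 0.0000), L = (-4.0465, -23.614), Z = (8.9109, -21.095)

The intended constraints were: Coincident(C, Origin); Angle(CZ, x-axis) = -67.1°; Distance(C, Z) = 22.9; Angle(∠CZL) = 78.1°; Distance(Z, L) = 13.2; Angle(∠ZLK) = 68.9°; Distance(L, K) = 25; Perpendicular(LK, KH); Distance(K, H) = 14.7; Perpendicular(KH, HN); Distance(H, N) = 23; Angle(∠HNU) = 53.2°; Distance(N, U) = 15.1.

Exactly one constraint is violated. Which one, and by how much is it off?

Distance(N, U) = 15.1 — off by 4.60.

C = (0.00, 0.00) ✓; CZ at -67.10° ✓; |CZ| = 22.90 ✓; ∠CZL = 78.10° ✓; |ZL| = 13.20 ✓; ∠ZLK = 68.90° ✓; |LK| = 25.00 ✓; ∠(LK, KH) = 90.00° ✓; |KH| = 14.70 ✓; ∠(KH, HN) = 90.00° ✓; |HN| = 23.00 ✓; ∠HNU = 53.20° ✓; |NU| = 19.70 ✗.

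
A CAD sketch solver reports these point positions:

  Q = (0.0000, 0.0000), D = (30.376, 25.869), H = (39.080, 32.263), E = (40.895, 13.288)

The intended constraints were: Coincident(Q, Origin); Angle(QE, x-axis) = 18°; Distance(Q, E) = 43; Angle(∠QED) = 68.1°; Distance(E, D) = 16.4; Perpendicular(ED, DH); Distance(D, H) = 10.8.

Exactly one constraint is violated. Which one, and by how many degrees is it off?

Perpendicular(ED, DH) — off by 3.60°.

Q = (0.00, 0.00) ✓; QE at 18.00° ✓; |QE| = 43.00 ✓; ∠QED = 68.10° ✓; |ED| = 16.40 ✓; ∠(ED, DH) = 93.60° ✗; |DH| = 10.80 ✓.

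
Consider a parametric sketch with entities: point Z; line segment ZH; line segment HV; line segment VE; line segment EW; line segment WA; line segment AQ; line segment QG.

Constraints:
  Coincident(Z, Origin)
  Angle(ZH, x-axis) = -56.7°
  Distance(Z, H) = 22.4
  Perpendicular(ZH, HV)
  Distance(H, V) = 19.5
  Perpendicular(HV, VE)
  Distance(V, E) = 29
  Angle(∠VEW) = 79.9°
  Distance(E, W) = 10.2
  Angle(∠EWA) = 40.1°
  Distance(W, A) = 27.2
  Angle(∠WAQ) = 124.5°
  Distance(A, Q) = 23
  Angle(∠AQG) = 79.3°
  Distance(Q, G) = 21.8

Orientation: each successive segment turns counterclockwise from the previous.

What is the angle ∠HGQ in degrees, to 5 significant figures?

81.056°

∠WAQ = 124.5° gives AQ at 58.800° from the x-axis; with |AQ| = 23.0, Q = (44.333, 30.453). ∠AQG = 79.3° gives QG at 159.50° from the x-axis; with |QG| = 21.8, G = (23.914, 38.088). Then cos ∠HGQ = GH·GQ / (|GH||GQ|), giving 81.056°.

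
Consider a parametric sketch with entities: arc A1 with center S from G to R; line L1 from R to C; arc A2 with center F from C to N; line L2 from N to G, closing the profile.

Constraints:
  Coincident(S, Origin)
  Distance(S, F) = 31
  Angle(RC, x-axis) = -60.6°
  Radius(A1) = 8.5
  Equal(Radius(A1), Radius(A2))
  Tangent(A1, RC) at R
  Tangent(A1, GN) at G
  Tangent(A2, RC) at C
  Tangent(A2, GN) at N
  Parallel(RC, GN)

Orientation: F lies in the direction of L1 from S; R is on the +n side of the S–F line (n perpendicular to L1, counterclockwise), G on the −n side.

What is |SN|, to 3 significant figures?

32.1

The slot axis is L1's direction at -60.6°, so u = (cos -60.6°, sin -60.6°) = (0.491, -0.871) and n = (−sin -60.6°, cos -60.6°) = (0.871, 0.491). S is at the origin and F lies 31.0 along u from S, so F = 31.0·u = (15.2, -27.0). Tangency of A1 to both parallel lines with radius 8.5 puts R and G at S ± 8.5·n: R = (7.41, 4.17), G = (-7.41, -4.17). Equal radii place C and N the same way about F: C = F + 8.5·n = (22.6, -22.8), N = F − 8.5·n = (7.81, -31.2). Then |SN| = |N − S| = 32.1.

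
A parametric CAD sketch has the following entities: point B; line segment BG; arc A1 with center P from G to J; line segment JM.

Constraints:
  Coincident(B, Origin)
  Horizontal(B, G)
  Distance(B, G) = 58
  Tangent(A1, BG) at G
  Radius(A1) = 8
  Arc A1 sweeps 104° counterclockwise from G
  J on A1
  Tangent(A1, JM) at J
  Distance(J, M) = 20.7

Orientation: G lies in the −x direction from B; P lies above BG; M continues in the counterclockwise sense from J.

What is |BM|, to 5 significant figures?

62.875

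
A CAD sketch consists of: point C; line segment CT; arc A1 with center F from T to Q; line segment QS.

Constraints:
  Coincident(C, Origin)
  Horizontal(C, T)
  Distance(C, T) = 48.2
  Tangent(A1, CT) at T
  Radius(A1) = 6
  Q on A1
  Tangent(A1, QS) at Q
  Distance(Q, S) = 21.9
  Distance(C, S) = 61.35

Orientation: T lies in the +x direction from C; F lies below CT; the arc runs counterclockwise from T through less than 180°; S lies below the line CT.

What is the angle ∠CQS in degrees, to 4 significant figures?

134.0°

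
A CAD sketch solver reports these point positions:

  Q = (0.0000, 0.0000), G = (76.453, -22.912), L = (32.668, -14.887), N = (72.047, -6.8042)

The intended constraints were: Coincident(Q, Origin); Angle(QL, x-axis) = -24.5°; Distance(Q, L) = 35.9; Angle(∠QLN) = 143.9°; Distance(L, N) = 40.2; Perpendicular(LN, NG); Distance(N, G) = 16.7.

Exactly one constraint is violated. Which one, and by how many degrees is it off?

Perpendicular(LN, NG) — off by 3.70°.

Q = (0.00, 0.00) ✓; QL at -24.50° ✓; |QL| = 35.90 ✓; ∠QLN = 143.9° ✓; |LN| = 40.20 ✓; ∠(LN, NG) = 86.30° ✗; |NG| = 16.70 ✓.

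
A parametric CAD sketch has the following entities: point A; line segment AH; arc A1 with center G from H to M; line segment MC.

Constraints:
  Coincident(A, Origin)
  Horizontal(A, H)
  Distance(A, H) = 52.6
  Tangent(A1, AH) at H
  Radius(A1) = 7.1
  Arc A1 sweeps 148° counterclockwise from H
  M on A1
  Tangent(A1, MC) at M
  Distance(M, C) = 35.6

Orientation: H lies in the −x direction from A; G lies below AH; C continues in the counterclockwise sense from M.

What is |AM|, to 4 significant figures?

57.87

Tangency of A1 to AH means the radius GH is perpendicular to AH, so G = H + (0, -7.1) = (-52.60, -7.100). On A1, H sits at bearing 90° from G; a 148° counterclockwise sweep puts M at bearing 238°, so M = G + 7.1·(cos 238°, sin 238°) = (-56.36, -13.12). Then |AM| = |M − A| = 57.87.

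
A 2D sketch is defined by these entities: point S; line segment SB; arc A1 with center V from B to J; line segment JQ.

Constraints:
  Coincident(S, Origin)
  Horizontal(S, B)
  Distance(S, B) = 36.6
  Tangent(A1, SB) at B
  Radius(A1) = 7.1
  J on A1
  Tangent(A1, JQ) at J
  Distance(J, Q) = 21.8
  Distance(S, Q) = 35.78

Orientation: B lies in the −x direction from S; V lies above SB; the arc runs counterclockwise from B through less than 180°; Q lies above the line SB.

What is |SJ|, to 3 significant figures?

30.2

S is at the origin; S and B share the same y with |SB| = 36.6 and B on the −x side, so B = (-36.6, 0.00). Since A1 is tangent to SB there, VB ⟂ SB, so V = B + (0, 7.1) = (-36.6, 7.10). Since VJ ⟂ JQ (tangency), |VQ| = √(7.1² + 21.8²) = 22.9 regardless of where J sits on A1. So Q lies on both circle(S, 35.78) and circle(V, 22.9); the above-SB intersection is Q = (-24.2, 26.4). J is the foot of the tangent from Q: J = (-29.7, 5.29).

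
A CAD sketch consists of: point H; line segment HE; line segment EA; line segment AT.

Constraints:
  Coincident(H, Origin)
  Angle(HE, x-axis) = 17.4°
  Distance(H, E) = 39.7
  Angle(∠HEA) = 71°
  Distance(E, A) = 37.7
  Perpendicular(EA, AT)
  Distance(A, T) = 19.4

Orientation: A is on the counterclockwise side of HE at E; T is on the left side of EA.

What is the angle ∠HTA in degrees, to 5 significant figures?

126.21°

H is at the origin; HE runs at 17.4° with length 39.7, so E = 39.7·(cos 17.4°, sin 17.4°) = (37.883, 11.872). ∠HEA = 71.0°, so EA runs at 17.4° + (180° − 71.0°) = 126.40° from the x-axis; with |EA| = 37.7, A = E + 37.7·(cos 126.40°, sin 126.40°) = (15.511, 42.216). EA is perpendicular to AT; with |AT| = 19.4 on the left of EA, T = A + 19.4·(-0.80489, -0.59342) = (-0.10349, 30.704). Then cos ∠HTA = TH·TA / (|TH||TA|), giving 126.21°.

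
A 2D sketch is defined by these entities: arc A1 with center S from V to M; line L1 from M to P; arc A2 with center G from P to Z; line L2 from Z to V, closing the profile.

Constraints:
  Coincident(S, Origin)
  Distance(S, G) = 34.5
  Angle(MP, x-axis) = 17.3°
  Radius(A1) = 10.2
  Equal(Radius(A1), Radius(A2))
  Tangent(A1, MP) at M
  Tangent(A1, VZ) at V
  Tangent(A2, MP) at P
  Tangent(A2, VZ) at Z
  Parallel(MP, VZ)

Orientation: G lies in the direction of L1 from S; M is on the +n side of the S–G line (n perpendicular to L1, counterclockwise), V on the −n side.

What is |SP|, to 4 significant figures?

35.98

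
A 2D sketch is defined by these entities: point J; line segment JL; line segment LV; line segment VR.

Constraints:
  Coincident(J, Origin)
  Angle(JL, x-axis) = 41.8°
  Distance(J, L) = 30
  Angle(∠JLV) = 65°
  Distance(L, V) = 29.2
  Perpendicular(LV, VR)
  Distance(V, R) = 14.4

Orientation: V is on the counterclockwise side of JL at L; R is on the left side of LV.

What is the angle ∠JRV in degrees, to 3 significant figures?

128°

∠JLV = 65.0°, so LV runs at 41.8° + (180° − 65.0°) = 157° from the x-axis; with |LV| = 29.2, V = L + 29.2·(cos 157°, sin 157°) = (-4.47, 31.5). LV ⟂ VR; with |VR| = 14.4 on the left of LV, R = V + 14.4·(-0.394, -0.919) = (-10.1, 18.3). Then cos ∠JRV = RJ·RV / (|RJ||RV|), giving 128°.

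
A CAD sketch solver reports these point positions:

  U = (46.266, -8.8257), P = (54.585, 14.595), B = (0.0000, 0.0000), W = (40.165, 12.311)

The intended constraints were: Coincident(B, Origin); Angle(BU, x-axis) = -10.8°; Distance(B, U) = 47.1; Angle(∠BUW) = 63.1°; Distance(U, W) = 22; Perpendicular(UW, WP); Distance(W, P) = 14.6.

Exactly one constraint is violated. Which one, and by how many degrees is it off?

Perpendicular(UW, WP) — off by 7.10°.

B = (0.00, 0.00) ✓; BU at -10.80° ✓; |BU| = 47.10 ✓; ∠BUW = 63.10° ✓; |UW| = 22.00 ✓; ∠(UW, WP) = 97.10° ✗; |WP| = 14.60 ✓.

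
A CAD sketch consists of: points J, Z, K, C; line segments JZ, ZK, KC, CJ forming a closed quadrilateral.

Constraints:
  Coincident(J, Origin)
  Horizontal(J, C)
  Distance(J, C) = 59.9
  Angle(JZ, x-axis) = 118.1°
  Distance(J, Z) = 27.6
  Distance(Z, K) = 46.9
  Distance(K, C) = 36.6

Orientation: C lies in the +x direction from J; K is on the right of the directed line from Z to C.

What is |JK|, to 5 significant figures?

24.145

Checks: |ZK| = 46.90 ✓; |KC| = 36.60 ✓.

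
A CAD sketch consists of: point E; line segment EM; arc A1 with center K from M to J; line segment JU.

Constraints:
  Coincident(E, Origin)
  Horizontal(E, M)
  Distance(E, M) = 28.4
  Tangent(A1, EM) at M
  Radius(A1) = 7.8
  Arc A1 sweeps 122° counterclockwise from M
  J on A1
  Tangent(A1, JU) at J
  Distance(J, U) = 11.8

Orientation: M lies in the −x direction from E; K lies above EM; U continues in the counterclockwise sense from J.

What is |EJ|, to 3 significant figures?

24.8

E is at the origin; E and M share the same y with |EM| = 28.4 and M on the −x side, so M = (-28.4, 0.00). A1 meets EM tangentially, so KM is at right angles to EM, so K = M + (0, 7.8) = (-28.4, 7.80). On A1, M sits at bearing -90° from K; a 122° counterclockwise sweep puts J at bearing 32°, so J = K + 7.8·(cos 32°, sin 32°) = (-21.8, 11.9). Then |EJ| = |J − E| = 24.8.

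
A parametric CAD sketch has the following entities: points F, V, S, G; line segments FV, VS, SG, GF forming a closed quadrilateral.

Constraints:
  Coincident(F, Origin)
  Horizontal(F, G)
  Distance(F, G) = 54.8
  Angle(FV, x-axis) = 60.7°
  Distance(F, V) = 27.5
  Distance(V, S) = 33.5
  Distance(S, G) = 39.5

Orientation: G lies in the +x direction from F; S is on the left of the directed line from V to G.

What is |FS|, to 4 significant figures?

58.04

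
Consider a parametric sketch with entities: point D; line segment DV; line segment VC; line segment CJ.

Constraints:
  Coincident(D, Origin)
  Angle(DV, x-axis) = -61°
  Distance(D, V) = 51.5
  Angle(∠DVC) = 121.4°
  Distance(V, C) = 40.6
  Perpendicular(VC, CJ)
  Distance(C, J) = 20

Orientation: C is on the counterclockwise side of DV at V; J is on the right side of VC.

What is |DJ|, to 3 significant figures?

92.9

D is at the origin; DV runs at -61.0° with length 51.5, so V = 51.5·(cos -61.0°, sin -61.0°) = (25.0, -45.0). ∠DVC = 121.4°, so VC runs at -61.0° + (180° − 121.4°) = -2.40° from the x-axis; with |VC| = 40.6, C = V + 40.6·(cos -2.40°, sin -2.40°) = (65.5, -46.7). The perpendicularity gives CJ at right angles to VC; with |CJ| = 20.0 on the right of VC, J = C + 20.0·(-0.0419, -0.999) = (64.7, -66.7). Then |DJ| = |J − D| = 92.9.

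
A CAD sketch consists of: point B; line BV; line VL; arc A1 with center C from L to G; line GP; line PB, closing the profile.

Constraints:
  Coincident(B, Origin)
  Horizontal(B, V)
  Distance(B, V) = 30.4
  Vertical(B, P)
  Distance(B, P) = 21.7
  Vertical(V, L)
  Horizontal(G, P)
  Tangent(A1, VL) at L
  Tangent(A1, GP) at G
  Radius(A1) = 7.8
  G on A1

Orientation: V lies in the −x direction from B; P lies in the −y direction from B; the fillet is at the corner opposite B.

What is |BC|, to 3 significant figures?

26.5

B is at the origin; BV is horizontal with |BV| = 30.4 and V on the −x side, so V = (-30.4, 0.00). B and P share the same x with |BP| = 21.7 and P on the −y side, so P = (0.00, -21.7). The virtual corner opposite B is at (-30.4, -21.7). A1 meets VL tangentially, so CL is at right angles to VL and since A1 is tangent to GP there, CG ⟂ GP, with radius 7.8, so the center C sits 7.8 in from both sides at C = (-22.6, -13.9). Then |BC| = |C − B| = 26.5.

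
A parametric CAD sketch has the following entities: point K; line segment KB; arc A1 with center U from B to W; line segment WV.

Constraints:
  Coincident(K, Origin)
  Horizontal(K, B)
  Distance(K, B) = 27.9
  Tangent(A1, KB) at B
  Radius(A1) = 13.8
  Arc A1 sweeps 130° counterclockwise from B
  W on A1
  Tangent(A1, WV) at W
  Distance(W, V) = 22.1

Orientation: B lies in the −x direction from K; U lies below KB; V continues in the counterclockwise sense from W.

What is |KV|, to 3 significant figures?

46.4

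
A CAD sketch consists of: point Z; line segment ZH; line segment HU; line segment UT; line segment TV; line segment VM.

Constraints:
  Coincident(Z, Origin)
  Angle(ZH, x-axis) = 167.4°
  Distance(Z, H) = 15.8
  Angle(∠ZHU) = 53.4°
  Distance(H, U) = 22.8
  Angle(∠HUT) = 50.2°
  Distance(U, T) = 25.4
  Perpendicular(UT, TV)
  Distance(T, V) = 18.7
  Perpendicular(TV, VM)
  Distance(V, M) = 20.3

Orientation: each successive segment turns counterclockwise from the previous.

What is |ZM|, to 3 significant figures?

21.2

UT ⟂ TV, so TV runs at 154°; with |TV| = 18.7, V = (-11.7, 13.7). TV is perpendicular to VM, so VM runs at -116°; with |VM| = 20.3, M = (-20.7, -4.55). Then |ZM| = |M − Z| = 21.2.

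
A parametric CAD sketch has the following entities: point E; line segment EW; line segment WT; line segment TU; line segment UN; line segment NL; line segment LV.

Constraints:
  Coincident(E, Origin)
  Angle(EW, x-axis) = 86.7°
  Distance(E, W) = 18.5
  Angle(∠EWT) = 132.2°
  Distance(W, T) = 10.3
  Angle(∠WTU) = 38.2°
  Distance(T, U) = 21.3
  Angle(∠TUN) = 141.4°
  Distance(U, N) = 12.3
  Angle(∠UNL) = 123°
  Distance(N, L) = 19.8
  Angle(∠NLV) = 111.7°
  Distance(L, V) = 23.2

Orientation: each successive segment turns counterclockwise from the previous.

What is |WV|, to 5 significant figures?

27.479

∠UNL = 123.0° gives NL at 11.900° from the x-axis; with |NL| = 19.8, L = (24.240, 0.014698). ∠NLV = 111.7° gives LV at 80.200° from the x-axis; with |LV| = 23.2, V = (28.188, 22.876). Then |WV| = |V − W| = 27.479.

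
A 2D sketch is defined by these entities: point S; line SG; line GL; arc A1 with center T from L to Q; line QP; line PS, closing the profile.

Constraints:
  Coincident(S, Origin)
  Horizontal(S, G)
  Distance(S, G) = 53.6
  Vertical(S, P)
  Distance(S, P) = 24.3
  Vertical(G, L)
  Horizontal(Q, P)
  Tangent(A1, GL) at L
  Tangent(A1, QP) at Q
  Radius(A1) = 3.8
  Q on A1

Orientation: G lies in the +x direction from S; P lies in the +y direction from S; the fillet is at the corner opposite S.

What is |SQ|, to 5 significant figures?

55.412

S is at the origin; SG is horizontal with |SG| = 53.6 and G on the +x side, so G = (53.600, 0.0000). S and P share the same x with |SP| = 24.3 and P on the +y side, so P = (0.0000, 24.300). The virtual corner opposite S is at (53.600, 24.300). A1 meets GL tangentially, so TL is at right angles to GL and tangency of A1 to QP means the radius TQ is perpendicular to QP, with radius 3.8, so the center T sits 3.8 in from both sides at T = (49.800, 20.500). That places the tangent points at L = (53.600, 20.500) on GL and Q = (49.800, 24.300) on QP. Then |SQ| = |Q − S| = 55.412.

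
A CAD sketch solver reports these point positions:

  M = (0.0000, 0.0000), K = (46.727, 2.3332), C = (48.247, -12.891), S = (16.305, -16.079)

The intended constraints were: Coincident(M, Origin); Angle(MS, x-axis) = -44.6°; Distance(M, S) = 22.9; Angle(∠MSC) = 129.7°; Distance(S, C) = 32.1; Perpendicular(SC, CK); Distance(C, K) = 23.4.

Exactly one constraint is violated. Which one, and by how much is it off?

Distance(C, K) = 23.4 — off by 8.10.

M = (0.00, 0.00) ✓; MS at -44.60° ✓; |MS| = 22.90 ✓; ∠MSC = 129.7° ✓; |SC| = 32.10 ✓; ∠(SC, CK) = 90.00° ✓; |CK| = 15.30 ✗.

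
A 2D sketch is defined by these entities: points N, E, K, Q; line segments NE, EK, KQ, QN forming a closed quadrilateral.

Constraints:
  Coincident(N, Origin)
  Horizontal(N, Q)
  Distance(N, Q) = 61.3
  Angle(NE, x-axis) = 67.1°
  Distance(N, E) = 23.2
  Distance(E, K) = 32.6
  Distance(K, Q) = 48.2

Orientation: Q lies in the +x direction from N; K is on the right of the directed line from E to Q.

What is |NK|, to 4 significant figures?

17.94

Checks: |EK| = 32.60 ✓; |KQ| = 48.20 ✓.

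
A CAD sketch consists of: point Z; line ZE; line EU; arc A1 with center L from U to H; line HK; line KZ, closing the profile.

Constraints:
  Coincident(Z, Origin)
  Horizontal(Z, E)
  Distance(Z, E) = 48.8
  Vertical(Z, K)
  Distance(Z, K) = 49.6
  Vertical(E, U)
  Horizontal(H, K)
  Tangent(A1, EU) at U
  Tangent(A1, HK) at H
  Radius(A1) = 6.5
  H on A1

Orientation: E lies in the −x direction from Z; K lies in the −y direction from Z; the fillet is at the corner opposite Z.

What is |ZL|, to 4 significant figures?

60.39

ZK is vertical with |ZK| = 49.6 and K on the −y side, so K = (0.000, -49.60). The virtual corner opposite Z is at (-48.80, -49.60). Tangency of A1 to EU means the radius LU is perpendicular to EU and the tangent condition forces LH to be normal to HK, with radius 6.5, so the center L sits 6.5 in from both sides at L = (-42.30, -43.10). Then |ZL| = |L − Z| = 60.39.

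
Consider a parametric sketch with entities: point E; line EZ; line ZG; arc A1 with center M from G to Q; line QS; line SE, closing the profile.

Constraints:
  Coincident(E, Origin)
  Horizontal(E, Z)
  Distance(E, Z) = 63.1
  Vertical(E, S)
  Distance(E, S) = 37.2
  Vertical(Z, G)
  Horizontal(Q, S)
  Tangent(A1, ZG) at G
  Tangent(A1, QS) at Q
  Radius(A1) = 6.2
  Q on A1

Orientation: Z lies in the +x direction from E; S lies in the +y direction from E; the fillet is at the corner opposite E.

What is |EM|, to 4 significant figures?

64.80

E is at the origin; E and Z share the same y with |EZ| = 63.1 and Z on the +x side, so Z = (63.10, 0.000). E and S share the same x with |ES| = 37.2 and S on the +y side, so S = (0.000, 37.20). The virtual corner opposite E is at (63.10, 37.20). A1 meets ZG tangentially, so MG is at right angles to ZG and since A1 is tangent to QS there, MQ ⟂ QS, with radius 6.2, so the center M sits 6.2 in from both sides at M = (56.90, 31.00). Then |EM| = |M − E| = 64.80.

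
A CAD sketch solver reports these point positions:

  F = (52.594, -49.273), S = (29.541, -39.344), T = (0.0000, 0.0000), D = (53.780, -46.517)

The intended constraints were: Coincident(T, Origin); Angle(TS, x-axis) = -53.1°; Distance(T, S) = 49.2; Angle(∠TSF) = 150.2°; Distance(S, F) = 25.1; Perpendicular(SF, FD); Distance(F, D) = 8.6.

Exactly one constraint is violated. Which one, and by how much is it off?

Distance(F, D) = 8.6 — off by 5.60.

T = (0.00, 0.00) ✓; TS at -53.10° ✓; |TS| = 49.20 ✓; ∠TSF = 150.2° ✓; |SF| = 25.10 ✓; ∠(SF, FD) = 90.02° ✓; |FD| = 3.000 ✗.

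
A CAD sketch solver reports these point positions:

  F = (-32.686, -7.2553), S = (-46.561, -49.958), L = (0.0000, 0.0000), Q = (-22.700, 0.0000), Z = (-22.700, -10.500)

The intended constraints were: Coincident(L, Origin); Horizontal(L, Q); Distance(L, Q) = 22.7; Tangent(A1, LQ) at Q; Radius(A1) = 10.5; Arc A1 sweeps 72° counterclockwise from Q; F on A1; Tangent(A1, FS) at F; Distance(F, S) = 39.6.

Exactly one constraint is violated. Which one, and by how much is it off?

Distance(F, S) = 39.6 — off by 5.30.

L = (0.00, 0.00) ✓; L.y = 0.00, Q.y = 0.00 ✓; |LQ| = 22.70 ✓; ∠(ZQ, QL) = 90.00° ✓; |ZQ| = 10.50 ✓; bearing(Z→F) − bearing(Z→Q) = 72.00° ✓; |ZF| = 10.50 ✓; ∠(ZF, FS) = 90.00° ✓; |FS| = 44.90 ✗.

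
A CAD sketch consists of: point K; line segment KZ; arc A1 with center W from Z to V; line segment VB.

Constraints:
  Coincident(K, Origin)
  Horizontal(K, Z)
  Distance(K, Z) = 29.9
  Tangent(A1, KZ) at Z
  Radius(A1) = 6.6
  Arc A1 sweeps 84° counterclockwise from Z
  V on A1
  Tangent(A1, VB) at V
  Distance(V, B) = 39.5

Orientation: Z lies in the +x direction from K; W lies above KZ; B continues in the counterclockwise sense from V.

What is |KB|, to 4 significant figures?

60.75

On A1, Z sits at bearing -90° from W; an 84° counterclockwise sweep puts V at bearing -6°, so V = W + 6.6·(cos -6°, sin -6°) = (36.46, 5.910). A1 meets VB tangentially, so WV is at right angles to VB, so VB runs along (−sin -6°, cos -6°); with |VB| = 39.5, B = (40.59, 45.19). Then |KB| = |B − K| = 60.75.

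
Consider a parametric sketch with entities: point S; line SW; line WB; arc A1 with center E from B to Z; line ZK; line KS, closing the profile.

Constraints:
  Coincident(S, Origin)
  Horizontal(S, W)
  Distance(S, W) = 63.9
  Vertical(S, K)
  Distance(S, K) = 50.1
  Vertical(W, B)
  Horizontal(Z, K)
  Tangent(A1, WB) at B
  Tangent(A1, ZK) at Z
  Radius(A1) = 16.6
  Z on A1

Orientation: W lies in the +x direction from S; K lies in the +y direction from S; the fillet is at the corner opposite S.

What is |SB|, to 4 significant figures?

72.15

S is at the origin; S and W share the same y with |SW| = 63.9 and W on the +x side, so W = (63.90, 0.000). S and K share the same x with |SK| = 50.1 and K on the +y side, so K = (0.000, 50.10). The virtual corner opposite S is at (63.90, 50.10). The tangent condition forces EB to be normal to WB and the tangent condition forces EZ to be normal to ZK, with radius 16.6, so the center E sits 16.6 in from both sides at E = (47.30, 33.50). That places the tangent points at B = (63.90, 33.50) on WB and Z = (47.30, 50.10) on ZK. Then |SB| = |B − S| = 72.15.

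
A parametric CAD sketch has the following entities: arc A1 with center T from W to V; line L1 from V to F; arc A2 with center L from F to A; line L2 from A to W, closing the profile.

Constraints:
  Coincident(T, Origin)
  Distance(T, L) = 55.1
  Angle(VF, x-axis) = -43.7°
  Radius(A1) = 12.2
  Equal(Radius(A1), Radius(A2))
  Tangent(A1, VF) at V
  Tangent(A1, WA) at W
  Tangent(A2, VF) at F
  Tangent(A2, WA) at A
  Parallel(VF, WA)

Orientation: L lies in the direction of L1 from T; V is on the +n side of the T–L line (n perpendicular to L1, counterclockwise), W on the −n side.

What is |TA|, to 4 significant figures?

56.43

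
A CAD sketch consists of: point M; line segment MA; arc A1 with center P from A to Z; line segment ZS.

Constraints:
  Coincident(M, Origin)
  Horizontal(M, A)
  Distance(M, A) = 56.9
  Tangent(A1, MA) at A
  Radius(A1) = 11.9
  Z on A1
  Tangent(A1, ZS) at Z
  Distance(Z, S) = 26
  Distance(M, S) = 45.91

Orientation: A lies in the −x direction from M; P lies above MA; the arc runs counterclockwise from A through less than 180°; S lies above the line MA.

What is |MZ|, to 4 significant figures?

46.69

M is at the origin; M and A share the same y with |MA| = 56.9 and A on the −x side, so A = (-56.90, 0.000). Tangency of A1 to MA means the radius PA is perpendicular to MA, so P = A + (0, 11.9) = (-56.90, 11.90). Since PZ ⟂ ZS (tangency), |PS| = √(11.9² + 26.0²) = 28.59 regardless of where Z sits on A1. So S lies on both circle(M, 45.91) and circle(P, 28.59); the above-MA intersection is S = (-34.76, 29.99). Z is the foot of the tangent from S: Z = (-46.22, 6.655).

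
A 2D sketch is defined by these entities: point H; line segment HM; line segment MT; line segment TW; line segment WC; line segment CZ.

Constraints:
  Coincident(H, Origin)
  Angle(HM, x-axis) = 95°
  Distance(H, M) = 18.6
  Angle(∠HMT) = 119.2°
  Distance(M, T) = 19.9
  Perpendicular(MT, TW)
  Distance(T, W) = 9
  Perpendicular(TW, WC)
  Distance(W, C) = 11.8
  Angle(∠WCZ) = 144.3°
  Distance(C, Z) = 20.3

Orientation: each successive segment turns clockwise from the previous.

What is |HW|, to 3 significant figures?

29.9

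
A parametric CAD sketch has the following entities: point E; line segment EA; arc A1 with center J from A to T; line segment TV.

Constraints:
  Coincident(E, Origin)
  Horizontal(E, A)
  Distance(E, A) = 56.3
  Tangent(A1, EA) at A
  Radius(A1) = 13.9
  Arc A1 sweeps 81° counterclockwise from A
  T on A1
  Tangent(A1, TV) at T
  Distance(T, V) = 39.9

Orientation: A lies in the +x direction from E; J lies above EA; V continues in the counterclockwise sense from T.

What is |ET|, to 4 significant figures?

71.00

E is at the origin; EA is horizontal with |EA| = 56.3 and A on the +x side, so A = (56.30, 0.000). The tangent condition forces JA to be normal to EA, so J = A + (0, 13.9) = (56.30, 13.90). On A1, A sits at bearing -90° from J; an 81° counterclockwise sweep puts T at bearing -9°, so T = J + 13.9·(cos -9°, sin -9°) = (70.03, 11.73). Then |ET| = |T − E| = 71.00.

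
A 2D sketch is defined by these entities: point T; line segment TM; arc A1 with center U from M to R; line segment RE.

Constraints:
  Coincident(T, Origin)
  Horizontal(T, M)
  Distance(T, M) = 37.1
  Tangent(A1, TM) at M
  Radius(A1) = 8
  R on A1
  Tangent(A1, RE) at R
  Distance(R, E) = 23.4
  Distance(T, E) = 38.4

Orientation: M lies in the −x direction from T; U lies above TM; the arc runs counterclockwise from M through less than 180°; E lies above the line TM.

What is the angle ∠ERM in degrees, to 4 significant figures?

140.6°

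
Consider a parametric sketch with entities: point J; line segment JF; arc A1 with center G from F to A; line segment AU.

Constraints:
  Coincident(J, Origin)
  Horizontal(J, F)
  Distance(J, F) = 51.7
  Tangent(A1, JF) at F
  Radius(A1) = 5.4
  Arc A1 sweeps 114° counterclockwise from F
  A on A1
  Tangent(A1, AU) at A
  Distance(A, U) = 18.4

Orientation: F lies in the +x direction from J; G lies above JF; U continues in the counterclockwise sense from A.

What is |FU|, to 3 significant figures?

24.5

J is at the origin; J and F share the same y with |JF| = 51.7 and F on the +x side, so F = (51.7, 0.00). The tangent condition forces GF to be normal to JF, so G = F + (0, 5.4) = (51.7, 5.40). On A1, F sits at bearing -90° from G; a 114° counterclockwise sweep puts A at bearing 24°, so A = G + 5.4·(cos 24°, sin 24°) = (56.6, 7.60). Tangency of A1 to AU means the radius GA is perpendicular to AU, so AU runs along (−sin 24°, cos 24°); with |AU| = 18.4, U = (49.1, 24.4). Then |FU| = |U − F| = 24.5.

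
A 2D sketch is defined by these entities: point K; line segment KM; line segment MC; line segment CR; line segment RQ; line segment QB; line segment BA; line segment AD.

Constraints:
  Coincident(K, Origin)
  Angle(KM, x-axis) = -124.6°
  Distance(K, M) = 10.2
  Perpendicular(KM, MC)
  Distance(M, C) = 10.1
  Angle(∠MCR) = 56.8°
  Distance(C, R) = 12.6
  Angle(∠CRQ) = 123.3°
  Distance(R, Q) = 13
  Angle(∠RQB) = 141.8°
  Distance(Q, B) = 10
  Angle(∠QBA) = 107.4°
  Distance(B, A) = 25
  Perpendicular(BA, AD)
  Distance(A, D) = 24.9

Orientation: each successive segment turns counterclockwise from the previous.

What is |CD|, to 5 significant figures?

11.083

K is at the origin; KM runs at -124.6° with length 10.2, so M = (-5.7920, -8.3960). KM ⟂ MC, so MC runs at -34.600°; with |MC| = 10.1, C = (2.5217, -14.131). ∠MCR = 56.8° gives CR at 88.600° from the x-axis; with |CR| = 12.6, R = (2.8295, -1.5350). ∠CRQ = 123.3° gives RQ at 145.30° from the x-axis; with |RQ| = 13.0, Q = (-7.8584, 5.8657). ∠RQB = 141.8° gives QB at -176.50° from the x-axis; with |QB| = 10.0, B = (-17.840, 5.2552). ∠QBA = 107.4° gives BA at -103.90° from the x-axis; with |BA| = 25.0, A = (-23.845, -19.013). The perpendicularity gives AD at right angles to BA, so AD runs at -13.900°; with |AD| = 24.9, D = (0.32544, -24.994). Then |CD| = |D − C| = 11.083.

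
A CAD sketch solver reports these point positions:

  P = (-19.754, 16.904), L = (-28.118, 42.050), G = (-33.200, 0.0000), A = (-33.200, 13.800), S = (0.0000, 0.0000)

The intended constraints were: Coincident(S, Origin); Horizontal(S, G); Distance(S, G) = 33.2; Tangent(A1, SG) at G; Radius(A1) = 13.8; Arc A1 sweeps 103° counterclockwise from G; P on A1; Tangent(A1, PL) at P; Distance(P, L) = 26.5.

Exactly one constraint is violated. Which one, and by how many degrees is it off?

Tangent(A1, PL) at P — off by 5.40°.

S = (0.00, 0.00) ✓; S.y = 0.00, G.y = 0.00 ✓; |SG| = 33.20 ✓; ∠(AG, GS) = 90.00° ✓; |AG| = 13.80 ✓; bearing(A→P) − bearing(A→G) = 103.0° ✓; |AP| = 13.80 ✓; ∠(AP, PL) = 84.60° ✗; |PL| = 26.50 ✓.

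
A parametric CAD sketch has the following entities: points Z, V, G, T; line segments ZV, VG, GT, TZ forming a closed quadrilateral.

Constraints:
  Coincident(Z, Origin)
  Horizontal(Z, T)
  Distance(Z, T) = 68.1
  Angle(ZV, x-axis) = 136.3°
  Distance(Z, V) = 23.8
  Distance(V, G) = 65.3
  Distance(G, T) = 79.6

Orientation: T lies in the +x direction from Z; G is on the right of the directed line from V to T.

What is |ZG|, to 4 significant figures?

45.77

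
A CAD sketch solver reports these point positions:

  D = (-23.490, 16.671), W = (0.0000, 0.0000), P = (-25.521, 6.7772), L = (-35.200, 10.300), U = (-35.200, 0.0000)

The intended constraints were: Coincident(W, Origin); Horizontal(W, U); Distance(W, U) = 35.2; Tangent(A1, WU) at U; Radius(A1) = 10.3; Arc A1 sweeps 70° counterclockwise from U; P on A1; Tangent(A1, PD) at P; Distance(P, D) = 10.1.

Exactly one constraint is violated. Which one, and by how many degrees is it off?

Tangent(A1, PD) at P — off by 8.40°.

W = (0.00, 0.00) ✓; W.y = 0.00, U.y = 0.00 ✓; |WU| = 35.20 ✓; ∠(LU, UW) = 90.00° ✓; |LU| = 10.30 ✓; bearing(L→P) − bearing(L→U) = 70.00° ✓; |LP| = 10.30 ✓; ∠(LP, PD) = 81.60° ✗; |PD| = 10.10 ✓.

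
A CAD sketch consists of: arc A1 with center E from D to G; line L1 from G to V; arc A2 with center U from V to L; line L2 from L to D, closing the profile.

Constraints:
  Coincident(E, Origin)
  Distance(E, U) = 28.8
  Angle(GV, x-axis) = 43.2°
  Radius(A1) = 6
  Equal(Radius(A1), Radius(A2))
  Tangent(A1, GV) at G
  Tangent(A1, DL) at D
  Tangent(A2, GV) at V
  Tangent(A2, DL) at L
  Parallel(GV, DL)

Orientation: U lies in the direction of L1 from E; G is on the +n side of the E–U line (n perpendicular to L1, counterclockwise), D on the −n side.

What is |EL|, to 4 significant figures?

29.42

Tangency of A1 to both parallel lines with radius 6.0 puts G and D at E ± 6.0·n: G = (-4.107, 4.374), D = (4.107, -4.374). Equal radii place V and L the same way about U: V = U + 6.0·n = (16.89, 24.09), L = U − 6.0·n = (25.10, 15.34). Then |EL| = |L − E| = 29.42.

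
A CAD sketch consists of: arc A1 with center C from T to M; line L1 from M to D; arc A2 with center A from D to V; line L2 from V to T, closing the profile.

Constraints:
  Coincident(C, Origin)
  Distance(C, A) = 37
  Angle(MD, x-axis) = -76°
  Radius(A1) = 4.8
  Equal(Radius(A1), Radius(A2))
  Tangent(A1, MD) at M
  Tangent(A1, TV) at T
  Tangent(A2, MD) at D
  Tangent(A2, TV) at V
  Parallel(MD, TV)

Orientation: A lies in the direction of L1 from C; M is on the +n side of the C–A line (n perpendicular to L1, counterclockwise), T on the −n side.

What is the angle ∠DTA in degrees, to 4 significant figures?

7.154°

The slot axis is L1's direction at -76.0°, so u = (cos -76.0°, sin -76.0°) = (0.2419, -0.9703) and n = (−sin -76.0°, cos -76.0°) = (0.9703, 0.2419). C is at the origin and A lies 37.0 along u from C, so A = 37.0·u = (8.951, -35.90). Tangency of A1 to both parallel lines with radius 4.8 puts M and T at C ± 4.8·n: M = (4.657, 1.161), T = (-4.657, -1.161). Equal radii place D and V the same way about A: D = A + 4.8·n = (13.61, -34.74), V = A − 4.8·n = (4.294, -37.06). Then cos ∠DTA = TD·TA / (|TD||TA|), giving 7.154°.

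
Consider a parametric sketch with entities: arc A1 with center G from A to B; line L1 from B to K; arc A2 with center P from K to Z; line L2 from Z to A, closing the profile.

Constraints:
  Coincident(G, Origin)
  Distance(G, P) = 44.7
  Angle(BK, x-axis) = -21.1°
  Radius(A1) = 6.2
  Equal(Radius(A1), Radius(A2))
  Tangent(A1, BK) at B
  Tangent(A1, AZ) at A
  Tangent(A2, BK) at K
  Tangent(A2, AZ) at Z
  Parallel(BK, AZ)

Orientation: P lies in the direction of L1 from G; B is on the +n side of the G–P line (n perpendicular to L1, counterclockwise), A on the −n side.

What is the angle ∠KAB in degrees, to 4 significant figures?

74.50°

The slot axis is L1's direction at -21.1°, so u = (cos -21.1°, sin -21.1°) = (0.9330, -0.3600) and n = (−sin -21.1°, cos -21.1°) = (0.3600, 0.9330). G is at the origin and P lies 44.7 along u from G, so P = 44.7·u = (41.70, -16.09). Tangency of A1 to both parallel lines with radius 6.2 puts B and A at G ± 6.2·n: B = (2.232, 5.784), A = (-2.232, -5.784). Equal radii place K and Z the same way about P: K = P + 6.2·n = (43.94, -10.31), Z = P − 6.2·n = (39.47, -21.88). Then cos ∠KAB = AK·AB / (|AK||AB|), giving 74.50°.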